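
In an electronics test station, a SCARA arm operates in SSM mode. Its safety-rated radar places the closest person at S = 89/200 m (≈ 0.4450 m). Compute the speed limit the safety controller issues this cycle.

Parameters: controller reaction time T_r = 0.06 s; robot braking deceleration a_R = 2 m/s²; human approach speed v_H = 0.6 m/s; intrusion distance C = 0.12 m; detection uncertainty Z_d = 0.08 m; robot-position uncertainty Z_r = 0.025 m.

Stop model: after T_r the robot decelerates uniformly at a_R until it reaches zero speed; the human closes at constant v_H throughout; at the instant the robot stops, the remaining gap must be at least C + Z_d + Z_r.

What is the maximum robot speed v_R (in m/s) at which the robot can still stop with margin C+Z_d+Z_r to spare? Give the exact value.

at the boundary: (1/4)·v² + (9/25)·v + (-23/125) = 0
  disc = (9/25)² − 4·(1/4)·(-23/125) = 196/625 ; √disc = 14/25
  v_R = (−(9/25) + 14/25) / (2·(1/4)) = 2/5 m/s
check:
T_s = v_R/a_R = (2/5)/2 = 0.2000 s
robot covers v_R·T_r = 0.4000·0.0600 = 0.0240 m before braking
robot covers 0.4000·0.2000 − ½·2.0000·0.2000² = 0.0400 m while stopping
human over T_r+T_s: 0.6000·(0.0600+0.2000) = 0.1560 m
margins: 0.1200+0.0800+0.0250 = 0.2250 m
sum ≈ 0.0240+0.0400+0.1560+0.2250 ≈ 0.4450 m = S ✓

v_R_max = 2/5 m/s = 0.4000 m/s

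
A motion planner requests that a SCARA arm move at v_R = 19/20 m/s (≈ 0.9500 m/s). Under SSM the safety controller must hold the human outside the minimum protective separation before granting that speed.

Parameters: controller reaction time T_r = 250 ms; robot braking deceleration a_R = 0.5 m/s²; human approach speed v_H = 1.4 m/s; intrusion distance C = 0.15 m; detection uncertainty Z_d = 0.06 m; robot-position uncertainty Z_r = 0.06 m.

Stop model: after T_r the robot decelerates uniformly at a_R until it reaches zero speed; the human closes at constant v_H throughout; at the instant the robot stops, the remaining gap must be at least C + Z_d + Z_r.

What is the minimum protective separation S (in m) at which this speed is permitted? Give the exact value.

T_s = v_R/a_R = (19/20)/(1/2) = 1.9000 s
robot in T_r: 0.9500·0.2500 = 0.2375 m
robot under decel: 0.9500²/(2·0.5000) = 0.9025 m
human closes 1.4000·2.1500 = 3.0100 m
C+Z_d+Z_r = 0.1500+0.0600+0.0600 = 0.2700 m
S_min ≈ 0.2375+0.9025+3.0100+0.2700  ⇒  S_min = 221/50 m

S_min = 221/50 m = 4.4200 m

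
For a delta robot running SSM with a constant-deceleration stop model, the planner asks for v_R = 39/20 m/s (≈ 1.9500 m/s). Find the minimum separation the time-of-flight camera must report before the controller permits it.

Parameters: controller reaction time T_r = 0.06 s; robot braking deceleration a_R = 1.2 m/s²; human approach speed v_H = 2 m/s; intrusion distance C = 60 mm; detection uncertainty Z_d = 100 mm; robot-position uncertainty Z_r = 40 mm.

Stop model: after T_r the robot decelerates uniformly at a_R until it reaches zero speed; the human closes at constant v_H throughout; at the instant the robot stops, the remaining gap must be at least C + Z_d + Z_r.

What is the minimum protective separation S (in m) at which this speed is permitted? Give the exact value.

braking lasts T_s = (39/20)/(6/5) = 1.6250 s
robot covers v_R·T_r = 1.9500·0.0600 = 0.1170 m before braking
braking distance = 1.9500²/(2·1.2000) = 1.5844 m
human closes 2.0000·1.6850 = 3.3700 m
margins: 0.0600+0.1000+0.0400 = 0.2000 m
S_min ≈ 0.1170+1.5844+3.3700+0.2000  ⇒  S_min = 42171/8000 m

S_min = 42171/8000 m = 5.2714 m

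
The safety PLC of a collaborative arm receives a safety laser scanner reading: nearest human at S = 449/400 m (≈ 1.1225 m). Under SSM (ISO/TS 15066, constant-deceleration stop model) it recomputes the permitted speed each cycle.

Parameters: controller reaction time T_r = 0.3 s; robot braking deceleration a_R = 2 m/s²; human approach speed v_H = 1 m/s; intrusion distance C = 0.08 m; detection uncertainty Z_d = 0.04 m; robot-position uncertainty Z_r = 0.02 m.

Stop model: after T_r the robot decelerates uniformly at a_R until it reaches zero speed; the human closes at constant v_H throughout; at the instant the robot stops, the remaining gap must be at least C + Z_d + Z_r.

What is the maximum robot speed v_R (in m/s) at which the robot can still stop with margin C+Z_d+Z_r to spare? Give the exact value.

quadratic (1/4)·v² + (4/5)·v + (-273/400) = 0
  disc = (4/5)² − 4·(1/4)·(-273/400) = 529/400 ; √disc = 23/20
  v_R = (−(4/5) + 23/20) / (2·(1/4)) = 7/10 m/s
check:
T_s = v_R/a_R = (7/10)/2 = 0.3500 s
robot in T_r: 0.7000·0.3000 = 0.2100 m
braking distance = 0.7000²/(2·2.0000) = 0.1225 m
human closes 1.0000·0.6500 = 0.6500 m
margins: 0.0800+0.0400+0.0200 = 0.1400 m
sum ≈ 0.2100+0.1225+0.6500+0.1400 ≈ 1.1225 m = S ✓

v_R_max = 7/10 m/s = 0.7000 m/s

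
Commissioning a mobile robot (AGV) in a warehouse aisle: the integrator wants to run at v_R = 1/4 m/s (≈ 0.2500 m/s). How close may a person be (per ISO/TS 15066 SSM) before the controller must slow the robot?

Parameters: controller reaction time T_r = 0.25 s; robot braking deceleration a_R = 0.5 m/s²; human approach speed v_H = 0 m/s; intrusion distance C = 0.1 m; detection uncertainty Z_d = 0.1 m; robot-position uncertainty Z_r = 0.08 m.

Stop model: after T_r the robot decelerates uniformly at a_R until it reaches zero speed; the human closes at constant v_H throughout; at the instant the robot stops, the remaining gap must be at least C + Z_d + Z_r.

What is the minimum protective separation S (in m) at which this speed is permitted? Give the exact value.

S_min = 81/200 m = 0.4050 m

T_s = v_R/a_R = (1/4)/(1/2) = 0.5000 s
robot covers v_R·T_r = 0.2500·0.2500 = 0.0625 m before braking
robot under decel: 0.2500²/(2·0.5000) = 0.0625 m
person approaches 0.0000·(0.2500+0.5000) = 0.0000 m
margins: 0.1000+0.1000+0.0800 = 0.2800 m
S_min ≈ 0.0625+0.0625+0.0000+0.2800  ⇒  S_min = 81/200 m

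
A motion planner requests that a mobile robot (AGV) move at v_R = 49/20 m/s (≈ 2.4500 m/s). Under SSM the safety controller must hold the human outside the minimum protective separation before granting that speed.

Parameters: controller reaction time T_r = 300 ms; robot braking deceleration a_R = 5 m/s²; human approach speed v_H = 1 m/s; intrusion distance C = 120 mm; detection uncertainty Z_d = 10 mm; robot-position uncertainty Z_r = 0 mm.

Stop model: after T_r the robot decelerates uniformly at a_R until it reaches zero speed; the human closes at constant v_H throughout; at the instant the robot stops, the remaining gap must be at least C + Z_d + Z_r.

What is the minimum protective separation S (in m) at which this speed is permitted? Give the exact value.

S_min = 9021/4000 m = 2.2553 m

stop time T_s = (49/20)/5 = 0.4900 s
reaction-phase robot travel = 2.4500·0.3000 = 0.7350 m
braking distance = 2.4500²/(2·5.0000) = 0.6002 m
human closes 1.0000·0.7900 = 0.7900 m
residual clearance needed = 0.1200+0.0100+0.0000 = 0.1300 m
S_min ≈ 0.7350+0.6002+0.7900+0.1300  ⇒  S_min = 9021/4000 m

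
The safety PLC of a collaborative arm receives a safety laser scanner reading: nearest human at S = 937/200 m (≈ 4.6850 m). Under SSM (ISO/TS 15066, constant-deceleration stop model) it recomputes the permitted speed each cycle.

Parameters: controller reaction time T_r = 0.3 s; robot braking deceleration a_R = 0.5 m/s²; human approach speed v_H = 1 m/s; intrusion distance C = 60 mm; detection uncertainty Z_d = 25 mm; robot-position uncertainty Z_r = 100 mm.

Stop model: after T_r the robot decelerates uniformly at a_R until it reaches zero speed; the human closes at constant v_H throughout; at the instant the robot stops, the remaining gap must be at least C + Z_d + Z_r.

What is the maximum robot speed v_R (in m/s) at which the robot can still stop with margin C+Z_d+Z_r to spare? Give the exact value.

quadratic (1)·v² + (23/10)·v + (-21/5) = 0
  disc = (23/10)² − 4·(1)·(-21/5) = 2209/100 ; √disc = 47/10
  v_R = (−(23/10) + 47/10) / (2·(1)) = 6/5 m/s
check:
T_s = v_R/a_R = (6/5)/(1/2) = 2.4000 s
reaction-phase robot travel = 1.2000·0.3000 = 0.3600 m
braking distance = 1.2000²/(2·0.5000) = 1.4400 m
human closes 1.0000·2.7000 = 2.7000 m
margins: 0.0600+0.0250+0.1000 = 0.1850 m
sum ≈ 0.3600+1.4400+2.7000+0.1850 ≈ 4.6850 m = S ✓

v_R_max = 6/5 m/s = 1.2000 m/s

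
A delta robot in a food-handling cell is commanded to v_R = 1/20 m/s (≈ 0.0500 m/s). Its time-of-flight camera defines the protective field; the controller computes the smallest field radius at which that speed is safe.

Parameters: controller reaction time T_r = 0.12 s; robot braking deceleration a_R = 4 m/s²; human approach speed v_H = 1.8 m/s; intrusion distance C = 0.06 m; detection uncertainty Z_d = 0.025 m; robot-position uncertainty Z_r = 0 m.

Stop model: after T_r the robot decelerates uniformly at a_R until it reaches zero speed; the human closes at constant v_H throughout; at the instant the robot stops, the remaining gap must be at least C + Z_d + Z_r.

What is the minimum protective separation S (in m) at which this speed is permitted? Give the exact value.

S_min = 5277/16000 m = 0.3298 m

stop time T_s = (1/20)/4 = 0.0125 s
robot covers v_R·T_r = 0.0500·0.1200 = 0.0060 m before braking
robot under decel: 0.0500²/(2·4.0000) = 0.0003 m
person approaches 1.8000·(0.1200+0.0125) = 0.2385 m
margins: 0.0600+0.0250+0.0000 = 0.0850 m
S_min ≈ 0.0060+0.0003+0.2385+0.0850  ⇒  S_min = 5277/16000 m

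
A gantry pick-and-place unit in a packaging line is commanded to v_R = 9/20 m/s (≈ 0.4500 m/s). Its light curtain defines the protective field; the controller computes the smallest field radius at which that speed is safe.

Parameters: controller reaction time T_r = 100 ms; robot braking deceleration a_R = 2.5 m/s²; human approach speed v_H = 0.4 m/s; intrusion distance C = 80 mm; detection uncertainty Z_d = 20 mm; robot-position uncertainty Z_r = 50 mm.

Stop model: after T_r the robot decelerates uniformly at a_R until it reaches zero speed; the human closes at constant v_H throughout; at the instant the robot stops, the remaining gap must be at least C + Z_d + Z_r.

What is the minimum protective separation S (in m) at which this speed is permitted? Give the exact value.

S_min = 139/400 m = 0.3475 m

T_s = v_R/a_R = (9/20)/(5/2) = 0.1800 s
reaction-phase robot travel = 0.4500·0.1000 = 0.0450 m
robot covers 0.4500·0.1800 − ½·2.5000·0.1800² = 0.0405 m while stopping
human closes 0.4000·0.2800 = 0.1120 m
margins: 0.0800+0.0200+0.0500 = 0.1500 m
S_min ≈ 0.0450+0.0405+0.1120+0.1500  ⇒  S_min = 139/400 m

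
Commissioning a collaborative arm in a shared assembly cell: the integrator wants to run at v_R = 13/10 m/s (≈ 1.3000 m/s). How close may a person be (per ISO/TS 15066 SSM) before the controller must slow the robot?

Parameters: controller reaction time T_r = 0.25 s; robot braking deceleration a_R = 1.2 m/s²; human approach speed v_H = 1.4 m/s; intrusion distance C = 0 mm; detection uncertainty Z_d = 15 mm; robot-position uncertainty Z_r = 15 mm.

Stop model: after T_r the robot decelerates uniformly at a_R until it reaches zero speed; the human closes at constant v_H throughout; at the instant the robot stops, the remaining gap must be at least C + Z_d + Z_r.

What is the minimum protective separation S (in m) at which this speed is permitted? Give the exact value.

S_min = 3511/1200 m = 2.9258 m

braking lasts T_s = (13/10)/(6/5) = 1.0833 s
reaction-phase robot travel = 1.3000·0.2500 = 0.3250 m
robot covers 1.3000·1.0833 − ½·1.2000·1.0833² = 0.7042 m while stopping
person approaches 1.4000·(0.2500+1.0833) = 1.8667 m
margins: 0.0000+0.0150+0.0150 = 0.0300 m
S_min ≈ 0.3250+0.7042+1.8667+0.0300  ⇒  S_min = 3511/1200 m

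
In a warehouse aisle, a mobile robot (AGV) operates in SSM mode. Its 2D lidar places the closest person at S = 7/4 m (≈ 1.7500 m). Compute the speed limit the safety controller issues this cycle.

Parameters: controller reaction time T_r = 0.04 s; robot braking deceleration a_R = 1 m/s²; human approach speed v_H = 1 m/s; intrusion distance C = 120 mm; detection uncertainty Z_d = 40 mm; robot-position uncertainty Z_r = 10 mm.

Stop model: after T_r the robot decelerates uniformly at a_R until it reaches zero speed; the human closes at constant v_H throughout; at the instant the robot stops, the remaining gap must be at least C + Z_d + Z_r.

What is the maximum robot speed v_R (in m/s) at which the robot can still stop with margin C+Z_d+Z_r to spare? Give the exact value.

v_R_max = 1 m/s = 1.0000 m/s

at the boundary: (1/2)·v² + (26/25)·v + (-77/50) = 0
  disc = (26/25)² − 4·(1/2)·(-77/50) = 2601/625 ; √disc = 51/25
  v_R = (−(26/25) + 51/25) / (2·(1/2)) = 1 m/s
check:
T_s = v_R/a_R = 1/1 = 1.0000 s
reaction-phase robot travel = 1.0000·0.0400 = 0.0400 m
robot under decel: 1.0000²/(2·1.0000) = 0.5000 m
human over T_r+T_s: 1.0000·(0.0400+1.0000) = 1.0400 m
residual clearance needed = 0.1200+0.0400+0.0100 = 0.1700 m
sum ≈ 0.0400+0.5000+1.0400+0.1700 ≈ 1.7500 m = S ✓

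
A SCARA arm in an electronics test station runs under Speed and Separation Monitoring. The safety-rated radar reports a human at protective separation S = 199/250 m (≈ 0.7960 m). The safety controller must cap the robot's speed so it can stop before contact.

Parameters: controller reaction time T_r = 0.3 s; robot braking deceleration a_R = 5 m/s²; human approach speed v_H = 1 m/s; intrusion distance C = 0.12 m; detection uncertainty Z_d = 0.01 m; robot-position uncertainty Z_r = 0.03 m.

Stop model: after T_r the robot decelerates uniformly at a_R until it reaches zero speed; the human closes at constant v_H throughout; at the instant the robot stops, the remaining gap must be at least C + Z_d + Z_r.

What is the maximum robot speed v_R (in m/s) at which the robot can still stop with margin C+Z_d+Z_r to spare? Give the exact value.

v_R_max = 3/5 m/s = 0.6000 m/s

collect terms ⇒ (1/10)·v_R² + (1/2)·v_R + (-42/125) = 0
  disc = (1/2)² − 4·(1/10)·(-42/125) = 961/2500 ; √disc = 31/50
  v_R = (−(1/2) + 31/50) / (2·(1/10)) = 3/5 m/s
check:
braking lasts T_s = (3/5)/5 = 0.1200 s
reaction-phase robot travel = 0.6000·0.3000 = 0.1800 m
braking distance = 0.6000²/(2·5.0000) = 0.0360 m
human closes 1.0000·0.4200 = 0.4200 m
C+Z_d+Z_r = 0.1200+0.0100+0.0300 = 0.1600 m
sum ≈ 0.1800+0.0360+0.4200+0.1600 ≈ 0.7960 m = S ✓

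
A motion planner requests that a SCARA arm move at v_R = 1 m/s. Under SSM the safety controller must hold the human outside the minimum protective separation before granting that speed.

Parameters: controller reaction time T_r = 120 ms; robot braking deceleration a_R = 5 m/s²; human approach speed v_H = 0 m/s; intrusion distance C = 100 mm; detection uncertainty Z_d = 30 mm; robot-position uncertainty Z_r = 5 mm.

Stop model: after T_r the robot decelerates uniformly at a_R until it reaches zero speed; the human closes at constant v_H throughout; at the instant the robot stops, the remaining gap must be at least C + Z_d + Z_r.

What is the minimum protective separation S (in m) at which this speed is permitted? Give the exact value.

S_min = 71/200 m = 0.3550 m

T_s = v_R/a_R = 1/5 = 0.2000 s
robot in T_r: 1.0000·0.1200 = 0.1200 m
robot under decel: 1.0000²/(2·5.0000) = 0.1000 m
human closes 0.0000·0.3200 = 0.0000 m
margins: 0.1000+0.0300+0.0050 = 0.1350 m
S_min ≈ 0.1200+0.1000+0.0000+0.1350  ⇒  S_min = 71/200 m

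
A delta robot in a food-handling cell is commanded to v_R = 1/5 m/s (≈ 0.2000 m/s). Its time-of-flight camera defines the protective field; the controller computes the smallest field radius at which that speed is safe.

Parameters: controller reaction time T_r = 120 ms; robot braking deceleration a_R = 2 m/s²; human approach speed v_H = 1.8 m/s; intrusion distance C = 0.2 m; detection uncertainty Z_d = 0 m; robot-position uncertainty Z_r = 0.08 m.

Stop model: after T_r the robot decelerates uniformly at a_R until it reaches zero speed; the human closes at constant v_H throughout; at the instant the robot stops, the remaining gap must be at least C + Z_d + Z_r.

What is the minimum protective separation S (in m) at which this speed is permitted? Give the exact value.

S_min = 71/100 m = 0.7100 m

stop time T_s = (1/5)/2 = 0.1000 s
robot covers v_R·T_r = 0.2000·0.1200 = 0.0240 m before braking
braking distance = 0.2000²/(2·2.0000) = 0.0100 m
person approaches 1.8000·(0.1200+0.1000) = 0.3960 m
C+Z_d+Z_r = 0.2000+0.0000+0.0800 = 0.2800 m
S_min ≈ 0.0240+0.0100+0.3960+0.2800  ⇒  S_min = 71/100 m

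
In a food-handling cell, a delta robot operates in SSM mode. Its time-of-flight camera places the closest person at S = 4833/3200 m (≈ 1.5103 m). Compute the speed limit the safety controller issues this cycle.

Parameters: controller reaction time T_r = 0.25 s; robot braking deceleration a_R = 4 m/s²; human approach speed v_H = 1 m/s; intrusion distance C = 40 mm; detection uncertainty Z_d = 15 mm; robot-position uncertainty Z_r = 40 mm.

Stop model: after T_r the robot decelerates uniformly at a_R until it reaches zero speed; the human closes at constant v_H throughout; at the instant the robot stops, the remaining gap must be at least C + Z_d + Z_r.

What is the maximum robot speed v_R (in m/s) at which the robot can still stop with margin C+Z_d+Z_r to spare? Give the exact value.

v_R_max = 33/20 m/s = 1.6500 m/s

quadratic (1/8)·v² + (1/2)·v + (-3729/3200) = 0
  disc = (1/2)² − 4·(1/8)·(-3729/3200) = 5329/6400 ; √disc = 73/80
  v_R = (−(1/2) + 73/80) / (2·(1/8)) = 33/20 m/s
check:
T_s = v_R/a_R = (33/20)/4 = 0.4125 s
robot in T_r: 1.6500·0.2500 = 0.4125 m
robot covers 1.6500·0.4125 − ½·4.0000·0.4125² = 0.3403 m while stopping
person approaches 1.0000·(0.2500+0.4125) = 0.6625 m
C+Z_d+Z_r = 0.0400+0.0150+0.0400 = 0.0950 m
sum ≈ 0.4125+0.3403+0.6625+0.0950 ≈ 1.5103 m = S ✓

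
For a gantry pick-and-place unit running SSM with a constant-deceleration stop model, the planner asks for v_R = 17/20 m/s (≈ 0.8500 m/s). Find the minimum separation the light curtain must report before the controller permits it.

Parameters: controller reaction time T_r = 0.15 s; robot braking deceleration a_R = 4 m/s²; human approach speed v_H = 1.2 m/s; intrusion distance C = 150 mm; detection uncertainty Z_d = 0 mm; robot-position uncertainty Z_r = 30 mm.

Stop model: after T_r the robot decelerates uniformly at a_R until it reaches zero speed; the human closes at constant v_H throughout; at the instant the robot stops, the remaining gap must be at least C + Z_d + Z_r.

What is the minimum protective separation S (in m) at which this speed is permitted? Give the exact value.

S_min = 533/640 m = 0.8328 m

stop time T_s = (17/20)/4 = 0.2125 s
robot in T_r: 0.8500·0.1500 = 0.1275 m
robot under decel: 0.8500²/(2·4.0000) = 0.0903 m
human over T_r+T_s: 1.2000·(0.1500+0.2125) = 0.4350 m
C+Z_d+Z_r = 0.1500+0.0000+0.0300 = 0.1800 m
S_min ≈ 0.1275+0.0903+0.4350+0.1800  ⇒  S_min = 533/640 m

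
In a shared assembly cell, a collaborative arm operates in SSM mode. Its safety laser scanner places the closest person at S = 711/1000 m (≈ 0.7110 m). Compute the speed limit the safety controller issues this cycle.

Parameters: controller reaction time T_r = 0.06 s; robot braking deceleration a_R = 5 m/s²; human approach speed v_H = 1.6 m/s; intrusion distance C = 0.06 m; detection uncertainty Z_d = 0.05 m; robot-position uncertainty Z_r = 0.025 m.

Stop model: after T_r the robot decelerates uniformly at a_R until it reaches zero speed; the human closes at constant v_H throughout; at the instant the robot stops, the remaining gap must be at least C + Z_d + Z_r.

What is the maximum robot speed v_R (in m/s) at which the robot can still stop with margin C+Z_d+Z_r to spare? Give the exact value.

v_R_max = 1 m/s = 1.0000 m/s

collect terms ⇒ (1/10)·v_R² + (19/50)·v_R + (-12/25) = 0
  disc = (19/50)² − 4·(1/10)·(-12/25) = 841/2500 ; √disc = 29/50
  v_R = (−(19/50) + 29/50) / (2·(1/10)) = 1 m/s
check:
T_s = v_R/a_R = 1/5 = 0.2000 s
reaction-phase robot travel = 1.0000·0.0600 = 0.0600 m
robot covers 1.0000·0.2000 − ½·5.0000·0.2000² = 0.1000 m while stopping
human over T_r+T_s: 1.6000·(0.0600+0.2000) = 0.4160 m
margins: 0.0600+0.0500+0.0250 = 0.1350 m
sum ≈ 0.0600+0.1000+0.4160+0.1350 ≈ 0.7110 m = S ✓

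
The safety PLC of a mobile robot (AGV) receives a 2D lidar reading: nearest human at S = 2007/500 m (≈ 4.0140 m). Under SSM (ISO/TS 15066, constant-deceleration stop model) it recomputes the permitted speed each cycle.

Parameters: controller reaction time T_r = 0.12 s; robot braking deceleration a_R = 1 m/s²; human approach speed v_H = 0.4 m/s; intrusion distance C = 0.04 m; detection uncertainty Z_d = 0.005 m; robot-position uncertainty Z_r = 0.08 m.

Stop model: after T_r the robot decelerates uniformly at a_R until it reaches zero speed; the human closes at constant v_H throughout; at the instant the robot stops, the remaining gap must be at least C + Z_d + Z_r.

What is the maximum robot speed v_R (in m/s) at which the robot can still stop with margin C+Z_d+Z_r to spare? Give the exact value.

v_R_max = 23/10 m/s = 2.3000 m/s

collect terms ⇒ (1/2)·v_R² + (13/25)·v_R + (-3841/1000) = 0
  disc = (13/25)² − 4·(1/2)·(-3841/1000) = 19881/2500 ; √disc = 141/50
  v_R = (−(13/25) + 141/50) / (2·(1/2)) = 23/10 m/s
check:
stop time T_s = (23/10)/1 = 2.3000 s
robot in T_r: 2.3000·0.1200 = 0.2760 m
robot under decel: 2.3000²/(2·1.0000) = 2.6450 m
human closes 0.4000·2.4200 = 0.9680 m
residual clearance needed = 0.0400+0.0050+0.0800 = 0.1250 m
sum ≈ 0.2760+2.6450+0.9680+0.1250 ≈ 4.0140 m = S ✓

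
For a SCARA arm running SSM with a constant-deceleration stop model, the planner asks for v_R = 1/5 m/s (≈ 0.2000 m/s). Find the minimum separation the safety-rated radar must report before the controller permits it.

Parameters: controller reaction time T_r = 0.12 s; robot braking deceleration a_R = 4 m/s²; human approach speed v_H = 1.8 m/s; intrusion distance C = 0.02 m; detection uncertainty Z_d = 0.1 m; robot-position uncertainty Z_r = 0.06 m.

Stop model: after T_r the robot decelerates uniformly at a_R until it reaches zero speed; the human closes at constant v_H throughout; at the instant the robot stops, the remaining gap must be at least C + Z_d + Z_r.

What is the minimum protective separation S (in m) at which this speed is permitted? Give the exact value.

S_min = 103/200 m = 0.5150 m

braking lasts T_s = (1/5)/4 = 0.0500 s
robot in T_r: 0.2000·0.1200 = 0.0240 m
robot under decel: 0.2000²/(2·4.0000) = 0.0050 m
human closes 1.8000·0.1700 = 0.3060 m
C+Z_d+Z_r = 0.0200+0.1000+0.0600 = 0.1800 m
S_min ≈ 0.0240+0.0050+0.3060+0.1800  ⇒  S_min = 103/200 m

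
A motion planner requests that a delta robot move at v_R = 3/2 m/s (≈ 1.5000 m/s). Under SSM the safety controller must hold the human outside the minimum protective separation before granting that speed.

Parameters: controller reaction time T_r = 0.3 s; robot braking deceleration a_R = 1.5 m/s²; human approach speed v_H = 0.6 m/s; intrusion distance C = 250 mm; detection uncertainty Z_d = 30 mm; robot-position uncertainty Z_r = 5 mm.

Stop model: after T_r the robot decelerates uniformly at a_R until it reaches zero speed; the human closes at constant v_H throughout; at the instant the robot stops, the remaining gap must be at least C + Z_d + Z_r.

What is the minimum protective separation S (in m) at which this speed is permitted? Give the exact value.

braking lasts T_s = (3/2)/(3/2) = 1.0000 s
robot in T_r: 1.5000·0.3000 = 0.4500 m
braking distance = 1.5000²/(2·1.5000) = 0.7500 m
person approaches 0.6000·(0.3000+1.0000) = 0.7800 m
margins: 0.2500+0.0300+0.0050 = 0.2850 m
S_min ≈ 0.4500+0.7500+0.7800+0.2850  ⇒  S_min = 453/200 m

S_min = 453/200 m = 2.2650 m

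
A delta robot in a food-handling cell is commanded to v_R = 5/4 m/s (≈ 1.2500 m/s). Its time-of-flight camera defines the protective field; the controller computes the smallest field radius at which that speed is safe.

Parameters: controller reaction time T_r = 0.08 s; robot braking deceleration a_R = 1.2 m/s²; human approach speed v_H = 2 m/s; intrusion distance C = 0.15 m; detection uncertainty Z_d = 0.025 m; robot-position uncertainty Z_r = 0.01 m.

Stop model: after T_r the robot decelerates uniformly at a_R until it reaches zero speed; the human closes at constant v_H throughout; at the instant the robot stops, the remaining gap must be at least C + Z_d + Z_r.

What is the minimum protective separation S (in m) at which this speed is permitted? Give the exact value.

braking lasts T_s = (5/4)/(6/5) = 1.0417 s
reaction-phase robot travel = 1.2500·0.0800 = 0.1000 m
robot covers 1.2500·1.0417 − ½·1.2000·1.0417² = 0.6510 m while stopping
person approaches 2.0000·(0.0800+1.0417) = 2.2433 m
C+Z_d+Z_r = 0.1500+0.0250+0.0100 = 0.1850 m
S_min ≈ 0.1000+0.6510+2.2433+0.1850  ⇒  S_min = 5087/1600 m

S_min = 5087/1600 m = 3.1794 m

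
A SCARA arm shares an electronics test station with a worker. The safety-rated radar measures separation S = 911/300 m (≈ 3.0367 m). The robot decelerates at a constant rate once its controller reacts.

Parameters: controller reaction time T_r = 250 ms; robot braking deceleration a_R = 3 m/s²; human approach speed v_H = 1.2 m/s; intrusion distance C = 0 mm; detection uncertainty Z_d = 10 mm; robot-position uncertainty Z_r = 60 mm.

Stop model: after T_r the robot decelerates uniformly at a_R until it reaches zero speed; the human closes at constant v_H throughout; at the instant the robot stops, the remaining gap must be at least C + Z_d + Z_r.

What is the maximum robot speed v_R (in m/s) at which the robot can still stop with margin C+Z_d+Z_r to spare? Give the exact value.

v_R_max = 5/2 m/s = 2.5000 m/s

quadratic (1/6)·v² + (13/20)·v + (-8/3) = 0
  disc = (13/20)² − 4·(1/6)·(-8/3) = 7921/3600 ; √disc = 89/60
  v_R = (−(13/20) + 89/60) / (2·(1/6)) = 5/2 m/s
check:
T_s = v_R/a_R = (5/2)/3 = 0.8333 s
reaction-phase robot travel = 2.5000·0.2500 = 0.6250 m
robot under decel: 2.5000²/(2·3.0000) = 1.0417 m
human closes 1.2000·1.0833 = 1.3000 m
margins: 0.0000+0.0100+0.0600 = 0.0700 m
sum ≈ 0.6250+1.0417+1.3000+0.0700 ≈ 3.0367 m = S ✓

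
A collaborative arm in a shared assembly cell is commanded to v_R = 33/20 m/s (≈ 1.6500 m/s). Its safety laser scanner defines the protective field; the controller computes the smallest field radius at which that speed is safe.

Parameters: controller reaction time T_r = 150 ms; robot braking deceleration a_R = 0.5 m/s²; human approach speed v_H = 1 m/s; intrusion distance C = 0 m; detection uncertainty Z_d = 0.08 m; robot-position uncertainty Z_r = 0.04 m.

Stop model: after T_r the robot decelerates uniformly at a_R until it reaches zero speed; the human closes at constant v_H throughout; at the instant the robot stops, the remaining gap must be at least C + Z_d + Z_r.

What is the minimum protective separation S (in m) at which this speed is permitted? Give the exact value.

S_min = 327/50 m = 6.5400 m

stop time T_s = (33/20)/(1/2) = 3.3000 s
robot covers v_R·T_r = 1.6500·0.1500 = 0.2475 m before braking
robot covers 1.6500·3.3000 − ½·0.5000·3.3000² = 2.7225 m while stopping
person approaches 1.0000·(0.1500+3.3000) = 3.4500 m
C+Z_d+Z_r = 0.0000+0.0800+0.0400 = 0.1200 m
S_min ≈ 0.2475+2.7225+3.4500+0.1200  ⇒  S_min = 327/50 m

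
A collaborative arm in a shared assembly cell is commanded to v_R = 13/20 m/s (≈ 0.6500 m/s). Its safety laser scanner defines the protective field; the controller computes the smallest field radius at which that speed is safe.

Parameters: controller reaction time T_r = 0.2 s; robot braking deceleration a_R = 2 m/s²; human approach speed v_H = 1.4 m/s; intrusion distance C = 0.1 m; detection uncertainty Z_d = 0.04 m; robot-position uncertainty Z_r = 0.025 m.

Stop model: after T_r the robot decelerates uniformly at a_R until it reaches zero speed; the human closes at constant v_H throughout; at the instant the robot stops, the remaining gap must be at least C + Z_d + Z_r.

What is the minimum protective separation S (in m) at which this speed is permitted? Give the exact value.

braking lasts T_s = (13/20)/2 = 0.3250 s
reaction-phase robot travel = 0.6500·0.2000 = 0.1300 m
robot covers 0.6500·0.3250 − ½·2.0000·0.3250² = 0.1056 m while stopping
human over T_r+T_s: 1.4000·(0.2000+0.3250) = 0.7350 m
C+Z_d+Z_r = 0.1000+0.0400+0.0250 = 0.1650 m
S_min ≈ 0.1300+0.1056+0.7350+0.1650  ⇒  S_min = 1817/1600 m

S_min = 1817/1600 m = 1.1356 m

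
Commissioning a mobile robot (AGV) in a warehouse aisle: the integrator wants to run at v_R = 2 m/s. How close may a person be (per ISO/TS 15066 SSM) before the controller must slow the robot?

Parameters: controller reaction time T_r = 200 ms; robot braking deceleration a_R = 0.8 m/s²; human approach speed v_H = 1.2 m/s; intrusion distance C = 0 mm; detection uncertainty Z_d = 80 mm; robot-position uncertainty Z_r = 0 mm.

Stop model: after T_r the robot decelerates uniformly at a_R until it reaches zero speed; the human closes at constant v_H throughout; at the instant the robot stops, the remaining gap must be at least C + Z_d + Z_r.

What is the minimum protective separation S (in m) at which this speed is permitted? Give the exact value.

braking lasts T_s = 2/(4/5) = 2.5000 s
reaction-phase robot travel = 2.0000·0.2000 = 0.4000 m
braking distance = 2.0000²/(2·0.8000) = 2.5000 m
person approaches 1.2000·(0.2000+2.5000) = 3.2400 m
margins: 0.0000+0.0800+0.0000 = 0.0800 m
S_min ≈ 0.4000+2.5000+3.2400+0.0800  ⇒  S_min = 311/50 m

S_min = 311/50 m = 6.2200 m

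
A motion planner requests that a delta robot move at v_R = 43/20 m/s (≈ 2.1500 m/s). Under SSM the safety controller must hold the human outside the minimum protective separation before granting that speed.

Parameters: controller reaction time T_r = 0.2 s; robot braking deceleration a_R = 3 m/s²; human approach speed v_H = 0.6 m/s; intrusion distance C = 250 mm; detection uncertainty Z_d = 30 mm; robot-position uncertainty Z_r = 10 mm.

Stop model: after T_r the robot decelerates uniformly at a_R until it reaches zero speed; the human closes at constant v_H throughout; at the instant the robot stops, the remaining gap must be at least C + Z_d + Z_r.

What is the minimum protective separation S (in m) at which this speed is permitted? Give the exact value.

S_min = 4897/2400 m = 2.0404 m

stop time T_s = (43/20)/3 = 0.7167 s
robot covers v_R·T_r = 2.1500·0.2000 = 0.4300 m before braking
robot covers 2.1500·0.7167 − ½·3.0000·0.7167² = 0.7704 m while stopping
human over T_r+T_s: 0.6000·(0.2000+0.7167) = 0.5500 m
residual clearance needed = 0.2500+0.0300+0.0100 = 0.2900 m
S_min ≈ 0.4300+0.7704+0.5500+0.2900  ⇒  S_min = 4897/2400 m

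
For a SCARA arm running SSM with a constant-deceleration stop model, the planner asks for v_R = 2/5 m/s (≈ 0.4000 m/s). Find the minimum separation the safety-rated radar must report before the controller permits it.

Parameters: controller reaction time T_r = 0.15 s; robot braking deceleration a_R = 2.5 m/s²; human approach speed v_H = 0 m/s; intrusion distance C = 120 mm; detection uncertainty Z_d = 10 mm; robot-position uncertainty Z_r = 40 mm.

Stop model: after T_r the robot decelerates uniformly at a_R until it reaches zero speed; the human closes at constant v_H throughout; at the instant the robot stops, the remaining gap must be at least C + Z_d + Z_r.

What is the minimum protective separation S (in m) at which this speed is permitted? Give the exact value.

stop time T_s = (2/5)/(5/2) = 0.1600 s
reaction-phase robot travel = 0.4000·0.1500 = 0.0600 m
braking distance = 0.4000²/(2·2.5000) = 0.0320 m
human over T_r+T_s: 0.0000·(0.1500+0.1600) = 0.0000 m
C+Z_d+Z_r = 0.1200+0.0100+0.0400 = 0.1700 m
S_min ≈ 0.0600+0.0320+0.0000+0.1700  ⇒  S_min = 131/500 m

S_min = 131/500 m = 0.2620 m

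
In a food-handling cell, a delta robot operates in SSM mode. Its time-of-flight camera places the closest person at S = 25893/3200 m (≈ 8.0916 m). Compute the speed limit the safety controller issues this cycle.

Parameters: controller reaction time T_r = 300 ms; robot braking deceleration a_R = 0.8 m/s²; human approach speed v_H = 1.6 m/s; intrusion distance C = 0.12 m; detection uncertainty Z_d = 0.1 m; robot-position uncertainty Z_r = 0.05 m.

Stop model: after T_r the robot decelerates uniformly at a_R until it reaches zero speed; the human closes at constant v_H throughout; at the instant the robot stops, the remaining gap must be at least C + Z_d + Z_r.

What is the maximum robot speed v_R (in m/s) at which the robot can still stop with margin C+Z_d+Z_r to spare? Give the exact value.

at the boundary: (5/8)·v² + (23/10)·v + (-23493/3200) = 0
  disc = (23/10)² − 4·(5/8)·(-23493/3200) = 151321/6400 ; √disc = 389/80
  v_R = (−(23/10) + 389/80) / (2·(5/8)) = 41/20 m/s
check:
T_s = v_R/a_R = (41/20)/(4/5) = 2.5625 s
robot covers v_R·T_r = 2.0500·0.3000 = 0.6150 m before braking
robot under decel: 2.0500²/(2·0.8000) = 2.6266 m
human closes 1.6000·2.8625 = 4.5800 m
margins: 0.1200+0.1000+0.0500 = 0.2700 m
sum ≈ 0.6150+2.6266+4.5800+0.2700 ≈ 8.0916 m = S ✓

v_R_max = 41/20 m/s = 2.0500 m/s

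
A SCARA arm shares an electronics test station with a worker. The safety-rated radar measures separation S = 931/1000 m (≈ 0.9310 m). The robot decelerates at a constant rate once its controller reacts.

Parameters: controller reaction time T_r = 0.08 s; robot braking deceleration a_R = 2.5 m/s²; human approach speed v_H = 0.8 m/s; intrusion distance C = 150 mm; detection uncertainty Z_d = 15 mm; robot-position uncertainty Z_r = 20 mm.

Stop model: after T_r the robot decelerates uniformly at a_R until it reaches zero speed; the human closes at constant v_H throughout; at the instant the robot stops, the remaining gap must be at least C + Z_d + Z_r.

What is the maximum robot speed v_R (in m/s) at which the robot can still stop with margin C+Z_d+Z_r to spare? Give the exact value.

v_R_max = 11/10 m/s = 1.1000 m/s

quadratic (1/5)·v² + (2/5)·v + (-341/500) = 0
  disc = (2/5)² − 4·(1/5)·(-341/500) = 441/625 ; √disc = 21/25
  v_R = (−(2/5) + 21/25) / (2·(1/5)) = 11/10 m/s
check:
stop time T_s = (11/10)/(5/2) = 0.4400 s
robot covers v_R·T_r = 1.1000·0.0800 = 0.0880 m before braking
braking distance = 1.1000²/(2·2.5000) = 0.2420 m
person approaches 0.8000·(0.0800+0.4400) = 0.4160 m
residual clearance needed = 0.1500+0.0150+0.0200 = 0.1850 m
sum ≈ 0.0880+0.2420+0.4160+0.1850 ≈ 0.9310 m = S ✓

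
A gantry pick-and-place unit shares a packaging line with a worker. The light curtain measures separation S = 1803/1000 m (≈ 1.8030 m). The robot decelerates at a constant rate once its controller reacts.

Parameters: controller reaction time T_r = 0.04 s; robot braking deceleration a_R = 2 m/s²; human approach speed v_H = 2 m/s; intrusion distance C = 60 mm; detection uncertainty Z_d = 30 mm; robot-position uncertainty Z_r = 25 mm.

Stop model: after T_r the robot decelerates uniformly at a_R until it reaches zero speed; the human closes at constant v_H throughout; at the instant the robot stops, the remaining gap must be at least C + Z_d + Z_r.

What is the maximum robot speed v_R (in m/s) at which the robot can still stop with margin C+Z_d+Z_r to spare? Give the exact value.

at the boundary: (1/4)·v² + (26/25)·v + (-201/125) = 0
  disc = (26/25)² − 4·(1/4)·(-201/125) = 1681/625 ; √disc = 41/25
  v_R = (−(26/25) + 41/25) / (2·(1/4)) = 6/5 m/s
check:
braking lasts T_s = (6/5)/2 = 0.6000 s
reaction-phase robot travel = 1.2000·0.0400 = 0.0480 m
robot under decel: 1.2000²/(2·2.0000) = 0.3600 m
human over T_r+T_s: 2.0000·(0.0400+0.6000) = 1.2800 m
margins: 0.0600+0.0300+0.0250 = 0.1150 m
sum ≈ 0.0480+0.3600+1.2800+0.1150 ≈ 1.8030 m = S ✓

v_R_max = 6/5 m/s = 1.2000 m/s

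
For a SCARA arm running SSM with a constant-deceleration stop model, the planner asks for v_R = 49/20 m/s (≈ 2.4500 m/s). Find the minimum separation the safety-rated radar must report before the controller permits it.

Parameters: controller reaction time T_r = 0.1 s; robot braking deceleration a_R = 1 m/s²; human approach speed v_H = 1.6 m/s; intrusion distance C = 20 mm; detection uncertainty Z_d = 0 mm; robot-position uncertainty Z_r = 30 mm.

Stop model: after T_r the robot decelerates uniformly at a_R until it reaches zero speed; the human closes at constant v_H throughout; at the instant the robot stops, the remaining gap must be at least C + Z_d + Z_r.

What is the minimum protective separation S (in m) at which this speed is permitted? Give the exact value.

S_min = 5901/800 m = 7.3762 m

stop time T_s = (49/20)/1 = 2.4500 s
robot in T_r: 2.4500·0.1000 = 0.2450 m
robot covers 2.4500·2.4500 − ½·1.0000·2.4500² = 3.0013 m while stopping
human over T_r+T_s: 1.6000·(0.1000+2.4500) = 4.0800 m
residual clearance needed = 0.0200+0.0000+0.0300 = 0.0500 m
S_min ≈ 0.2450+3.0013+4.0800+0.0500  ⇒  S_min = 5901/800 m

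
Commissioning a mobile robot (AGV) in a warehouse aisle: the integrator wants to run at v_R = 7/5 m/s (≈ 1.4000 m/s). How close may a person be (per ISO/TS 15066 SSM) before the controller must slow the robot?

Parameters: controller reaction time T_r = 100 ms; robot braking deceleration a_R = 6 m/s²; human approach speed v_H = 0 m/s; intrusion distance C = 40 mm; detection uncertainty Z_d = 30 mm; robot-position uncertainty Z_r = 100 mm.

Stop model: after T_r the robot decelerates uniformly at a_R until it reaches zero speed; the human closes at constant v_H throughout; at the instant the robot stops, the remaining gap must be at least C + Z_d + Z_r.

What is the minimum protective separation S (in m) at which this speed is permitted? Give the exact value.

T_s = v_R/a_R = (7/5)/6 = 0.2333 s
reaction-phase robot travel = 1.4000·0.1000 = 0.1400 m
braking distance = 1.4000²/(2·6.0000) = 0.1633 m
human closes 0.0000·0.3333 = 0.0000 m
margins: 0.0400+0.0300+0.1000 = 0.1700 m
S_min ≈ 0.1400+0.1633+0.0000+0.1700  ⇒  S_min = 71/150 m

S_min = 71/150 m = 0.4733 m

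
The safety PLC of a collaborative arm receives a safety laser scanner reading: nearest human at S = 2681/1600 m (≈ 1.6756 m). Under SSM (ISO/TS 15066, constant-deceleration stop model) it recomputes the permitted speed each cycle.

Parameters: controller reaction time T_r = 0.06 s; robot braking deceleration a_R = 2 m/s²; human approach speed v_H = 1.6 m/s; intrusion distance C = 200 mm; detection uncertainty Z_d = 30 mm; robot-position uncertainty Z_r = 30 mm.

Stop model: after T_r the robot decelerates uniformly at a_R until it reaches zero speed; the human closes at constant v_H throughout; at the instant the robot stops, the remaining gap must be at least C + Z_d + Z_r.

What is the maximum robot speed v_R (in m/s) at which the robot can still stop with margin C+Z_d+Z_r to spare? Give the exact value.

v_R_max = 23/20 m/s = 1.1500 m/s

collect terms ⇒ (1/4)·v_R² + (43/50)·v_R + (-10557/8000) = 0
  disc = (43/50)² − 4·(1/4)·(-10557/8000) = 82369/40000 ; √disc = 287/200
  v_R = (−(43/50) + 287/200) / (2·(1/4)) = 23/20 m/s
check:
T_s = v_R/a_R = (23/20)/2 = 0.5750 s
reaction-phase robot travel = 1.1500·0.0600 = 0.0690 m
robot covers 1.1500·0.5750 − ½·2.0000·0.5750² = 0.3306 m while stopping
person approaches 1.6000·(0.0600+0.5750) = 1.0160 m
margins: 0.2000+0.0300+0.0300 = 0.2600 m
sum ≈ 0.0690+0.3306+1.0160+0.2600 ≈ 1.6756 m = S ✓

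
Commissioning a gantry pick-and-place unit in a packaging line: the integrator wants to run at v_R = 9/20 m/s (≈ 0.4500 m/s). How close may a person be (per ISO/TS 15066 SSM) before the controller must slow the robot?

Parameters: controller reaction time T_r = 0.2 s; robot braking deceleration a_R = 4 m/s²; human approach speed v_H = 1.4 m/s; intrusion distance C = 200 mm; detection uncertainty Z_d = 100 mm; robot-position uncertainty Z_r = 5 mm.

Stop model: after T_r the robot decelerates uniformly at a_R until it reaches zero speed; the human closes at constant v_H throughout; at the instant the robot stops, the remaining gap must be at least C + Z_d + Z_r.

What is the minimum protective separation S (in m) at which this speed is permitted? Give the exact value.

S_min = 549/640 m = 0.8578 m

stop time T_s = (9/20)/4 = 0.1125 s
robot in T_r: 0.4500·0.2000 = 0.0900 m
robot covers 0.4500·0.1125 − ½·4.0000·0.1125² = 0.0253 m while stopping
person approaches 1.4000·(0.2000+0.1125) = 0.4375 m
residual clearance needed = 0.2000+0.1000+0.0050 = 0.3050 m
S_min ≈ 0.0900+0.0253+0.4375+0.3050  ⇒  S_min = 549/640 m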